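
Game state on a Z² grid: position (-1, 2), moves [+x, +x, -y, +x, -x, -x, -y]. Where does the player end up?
(0, 0)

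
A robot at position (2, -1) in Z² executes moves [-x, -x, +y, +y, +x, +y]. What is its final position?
(1, 2)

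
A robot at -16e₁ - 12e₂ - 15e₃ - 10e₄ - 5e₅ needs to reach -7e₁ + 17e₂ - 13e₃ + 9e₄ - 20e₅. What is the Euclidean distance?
38.8844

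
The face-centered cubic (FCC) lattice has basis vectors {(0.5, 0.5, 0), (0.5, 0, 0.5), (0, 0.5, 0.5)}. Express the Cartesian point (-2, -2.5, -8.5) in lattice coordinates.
4b₁ - 8b₂ - 9b₃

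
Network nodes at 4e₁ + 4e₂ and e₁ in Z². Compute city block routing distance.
7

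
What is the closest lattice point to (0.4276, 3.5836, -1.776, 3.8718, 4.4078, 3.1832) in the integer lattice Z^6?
(0, 4, -2, 4, 4, 3)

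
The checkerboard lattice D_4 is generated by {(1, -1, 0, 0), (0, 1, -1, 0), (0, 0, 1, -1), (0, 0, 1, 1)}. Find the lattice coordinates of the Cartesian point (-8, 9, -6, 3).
-8b₁ + b₂ - 4b₃ - b₄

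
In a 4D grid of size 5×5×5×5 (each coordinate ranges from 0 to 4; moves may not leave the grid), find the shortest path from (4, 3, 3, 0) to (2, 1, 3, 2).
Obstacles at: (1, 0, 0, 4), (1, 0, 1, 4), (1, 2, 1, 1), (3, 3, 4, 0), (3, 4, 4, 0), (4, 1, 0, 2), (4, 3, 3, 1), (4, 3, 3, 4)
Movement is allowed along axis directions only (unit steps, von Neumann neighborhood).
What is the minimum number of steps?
6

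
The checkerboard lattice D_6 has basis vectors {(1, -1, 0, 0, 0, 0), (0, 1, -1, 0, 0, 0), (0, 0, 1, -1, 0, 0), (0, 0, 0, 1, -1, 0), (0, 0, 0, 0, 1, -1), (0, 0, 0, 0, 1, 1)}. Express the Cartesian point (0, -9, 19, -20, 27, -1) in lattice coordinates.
-9b₂ + 10b₃ - 10b₄ + 9b₅ + 8b₆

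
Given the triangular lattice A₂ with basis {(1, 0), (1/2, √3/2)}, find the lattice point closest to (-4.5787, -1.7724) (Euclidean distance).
(-5, -1.732)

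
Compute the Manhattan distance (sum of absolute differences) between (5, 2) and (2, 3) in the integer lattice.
4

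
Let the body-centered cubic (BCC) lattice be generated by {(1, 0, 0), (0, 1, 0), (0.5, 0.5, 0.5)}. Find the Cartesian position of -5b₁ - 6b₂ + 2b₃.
(-4, -5, 1)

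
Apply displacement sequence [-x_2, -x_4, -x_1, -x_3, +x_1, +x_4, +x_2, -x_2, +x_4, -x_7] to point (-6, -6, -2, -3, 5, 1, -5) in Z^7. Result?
(-6, -7, -3, -2, 5, 1, -6)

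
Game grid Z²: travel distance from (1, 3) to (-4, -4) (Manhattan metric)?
12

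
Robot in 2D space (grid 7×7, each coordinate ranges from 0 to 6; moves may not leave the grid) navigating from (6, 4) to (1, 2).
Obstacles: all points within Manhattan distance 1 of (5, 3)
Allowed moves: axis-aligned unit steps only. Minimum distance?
9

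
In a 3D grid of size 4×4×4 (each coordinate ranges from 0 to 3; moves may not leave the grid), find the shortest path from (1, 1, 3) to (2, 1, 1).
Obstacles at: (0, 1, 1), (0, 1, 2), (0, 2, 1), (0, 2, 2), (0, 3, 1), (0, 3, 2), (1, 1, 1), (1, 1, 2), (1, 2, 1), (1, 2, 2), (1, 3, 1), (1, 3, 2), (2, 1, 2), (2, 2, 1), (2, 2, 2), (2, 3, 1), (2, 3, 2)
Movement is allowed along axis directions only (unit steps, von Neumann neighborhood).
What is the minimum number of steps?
5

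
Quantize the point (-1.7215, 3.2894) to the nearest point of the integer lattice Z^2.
(-2, 3)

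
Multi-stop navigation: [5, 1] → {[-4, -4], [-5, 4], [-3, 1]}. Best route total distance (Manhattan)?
22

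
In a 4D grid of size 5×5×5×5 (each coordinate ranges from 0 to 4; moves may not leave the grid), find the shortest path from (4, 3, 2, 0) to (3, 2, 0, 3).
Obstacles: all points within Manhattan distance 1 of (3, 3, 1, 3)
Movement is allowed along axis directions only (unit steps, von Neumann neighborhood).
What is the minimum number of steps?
7
(one shortest path: (4, 3, 2, 0) → (3, 3, 2, 0) → (3, 2, 2, 0) → (3, 2, 1, 0) → (3, 2, 0, 0) → (3, 2, 0, 1) → (3, 2, 0, 2) → (3, 2, 0, 3))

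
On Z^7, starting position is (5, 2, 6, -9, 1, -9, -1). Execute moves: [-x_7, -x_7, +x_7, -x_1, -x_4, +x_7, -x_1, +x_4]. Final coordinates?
(3, 2, 6, -9, 1, -9, -1)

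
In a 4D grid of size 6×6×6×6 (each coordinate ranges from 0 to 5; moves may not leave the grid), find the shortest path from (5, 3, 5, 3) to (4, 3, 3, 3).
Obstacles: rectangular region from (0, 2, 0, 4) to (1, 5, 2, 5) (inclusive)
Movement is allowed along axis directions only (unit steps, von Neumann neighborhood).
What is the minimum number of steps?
3
(one shortest path: (5, 3, 5, 3) → (4, 3, 5, 3) → (4, 3, 4, 3) → (4, 3, 3, 3))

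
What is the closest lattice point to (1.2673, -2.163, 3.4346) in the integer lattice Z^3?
(1, -2, 3)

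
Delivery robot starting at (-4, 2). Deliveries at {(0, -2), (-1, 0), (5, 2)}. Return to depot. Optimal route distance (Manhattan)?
26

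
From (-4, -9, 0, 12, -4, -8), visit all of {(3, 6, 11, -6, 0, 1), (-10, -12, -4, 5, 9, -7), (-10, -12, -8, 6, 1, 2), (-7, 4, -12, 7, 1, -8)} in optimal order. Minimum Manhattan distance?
148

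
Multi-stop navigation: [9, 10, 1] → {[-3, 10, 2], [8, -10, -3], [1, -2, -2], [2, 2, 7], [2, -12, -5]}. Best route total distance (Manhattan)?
69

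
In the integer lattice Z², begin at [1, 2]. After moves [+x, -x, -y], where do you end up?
(1, 1)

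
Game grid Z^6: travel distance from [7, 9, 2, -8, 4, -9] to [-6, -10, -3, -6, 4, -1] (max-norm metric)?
19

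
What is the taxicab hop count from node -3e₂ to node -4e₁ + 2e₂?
9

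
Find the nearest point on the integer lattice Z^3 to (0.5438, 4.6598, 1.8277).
(1, 5, 2)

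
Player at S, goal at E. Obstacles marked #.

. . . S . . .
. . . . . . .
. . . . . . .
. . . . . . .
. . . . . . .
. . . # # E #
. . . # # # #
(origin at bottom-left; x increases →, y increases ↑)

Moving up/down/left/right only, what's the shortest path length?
7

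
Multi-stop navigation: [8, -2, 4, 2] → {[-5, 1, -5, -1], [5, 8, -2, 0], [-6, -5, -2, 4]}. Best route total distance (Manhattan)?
57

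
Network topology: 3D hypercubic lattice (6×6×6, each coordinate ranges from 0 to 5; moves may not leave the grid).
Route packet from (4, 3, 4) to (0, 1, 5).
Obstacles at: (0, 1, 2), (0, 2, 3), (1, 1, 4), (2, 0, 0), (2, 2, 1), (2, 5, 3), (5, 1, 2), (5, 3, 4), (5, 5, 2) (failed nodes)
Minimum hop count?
7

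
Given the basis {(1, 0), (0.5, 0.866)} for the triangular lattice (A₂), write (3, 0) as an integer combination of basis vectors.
3b₁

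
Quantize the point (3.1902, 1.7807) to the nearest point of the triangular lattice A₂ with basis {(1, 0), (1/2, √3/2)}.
(3, 1.732)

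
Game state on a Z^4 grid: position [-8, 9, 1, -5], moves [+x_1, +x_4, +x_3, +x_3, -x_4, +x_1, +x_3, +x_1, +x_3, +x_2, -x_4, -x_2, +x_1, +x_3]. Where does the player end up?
(-4, 9, 6, -6)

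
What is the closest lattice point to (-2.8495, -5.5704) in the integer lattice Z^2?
(-3, -6)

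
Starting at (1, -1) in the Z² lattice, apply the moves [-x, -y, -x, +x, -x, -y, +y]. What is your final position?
(-1, -2)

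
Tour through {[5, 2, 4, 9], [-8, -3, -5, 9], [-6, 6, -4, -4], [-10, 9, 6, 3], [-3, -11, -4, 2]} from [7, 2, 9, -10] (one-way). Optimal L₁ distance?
124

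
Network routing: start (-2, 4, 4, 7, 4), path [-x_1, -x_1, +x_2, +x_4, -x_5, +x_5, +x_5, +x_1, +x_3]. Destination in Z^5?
(-3, 5, 5, 8, 5)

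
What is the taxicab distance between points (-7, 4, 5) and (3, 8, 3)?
16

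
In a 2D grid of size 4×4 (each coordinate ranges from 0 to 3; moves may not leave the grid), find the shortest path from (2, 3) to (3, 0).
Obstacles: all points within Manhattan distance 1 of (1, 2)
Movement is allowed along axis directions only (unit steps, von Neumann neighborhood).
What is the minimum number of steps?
4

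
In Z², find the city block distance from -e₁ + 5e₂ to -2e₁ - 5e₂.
11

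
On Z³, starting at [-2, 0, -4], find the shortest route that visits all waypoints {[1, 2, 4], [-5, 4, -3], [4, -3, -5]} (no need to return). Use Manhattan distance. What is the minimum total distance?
40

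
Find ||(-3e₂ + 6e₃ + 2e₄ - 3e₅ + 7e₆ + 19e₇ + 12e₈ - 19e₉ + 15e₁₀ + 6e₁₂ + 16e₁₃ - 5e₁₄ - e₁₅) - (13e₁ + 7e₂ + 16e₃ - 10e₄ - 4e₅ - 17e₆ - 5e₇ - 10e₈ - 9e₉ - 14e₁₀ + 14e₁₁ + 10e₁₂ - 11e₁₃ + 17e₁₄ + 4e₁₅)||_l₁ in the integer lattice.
227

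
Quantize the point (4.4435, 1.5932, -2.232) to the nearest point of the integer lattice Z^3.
(4, 2, -2)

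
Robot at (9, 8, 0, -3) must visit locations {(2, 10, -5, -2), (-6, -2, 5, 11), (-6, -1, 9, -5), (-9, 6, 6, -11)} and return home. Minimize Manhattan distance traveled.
132
(one optimal route: (9, 8, 0, -3) → (2, 10, -5, -2) → (-6, -2, 5, 11) → (-6, -1, 9, -5) → (-9, 6, 6, -11) → (9, 8, 0, -3))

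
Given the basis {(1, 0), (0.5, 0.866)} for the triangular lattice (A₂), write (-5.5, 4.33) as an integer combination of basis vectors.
-8b₁ + 5b₂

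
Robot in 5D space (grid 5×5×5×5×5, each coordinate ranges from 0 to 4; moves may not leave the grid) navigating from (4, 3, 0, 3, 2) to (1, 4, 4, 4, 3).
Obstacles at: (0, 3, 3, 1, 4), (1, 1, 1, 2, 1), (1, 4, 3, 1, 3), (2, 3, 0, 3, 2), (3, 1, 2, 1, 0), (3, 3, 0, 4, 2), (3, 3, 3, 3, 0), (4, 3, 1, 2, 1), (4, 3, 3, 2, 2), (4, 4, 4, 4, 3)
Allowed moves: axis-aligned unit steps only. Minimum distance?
10
(one shortest path: (4, 3, 0, 3, 2) → (3, 3, 0, 3, 2) → (3, 4, 0, 3, 2) → (2, 4, 0, 3, 2) → (1, 4, 0, 3, 2) → (1, 4, 1, 3, 2) → (1, 4, 2, 3, 2) → (1, 4, 3, 3, 2) → (1, 4, 4, 3, 2) → (1, 4, 4, 4, 2) → (1, 4, 4, 4, 3))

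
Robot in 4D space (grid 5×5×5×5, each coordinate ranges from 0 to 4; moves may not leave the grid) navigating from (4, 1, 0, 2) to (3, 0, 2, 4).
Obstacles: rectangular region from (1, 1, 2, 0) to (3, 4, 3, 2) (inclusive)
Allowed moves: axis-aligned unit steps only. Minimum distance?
6
(one shortest path: (4, 1, 0, 2) → (3, 1, 0, 2) → (3, 0, 0, 2) → (3, 0, 1, 2) → (3, 0, 2, 2) → (3, 0, 2, 3) → (3, 0, 2, 4))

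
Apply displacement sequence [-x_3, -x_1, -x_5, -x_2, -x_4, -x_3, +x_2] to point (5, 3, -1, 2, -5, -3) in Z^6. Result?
(4, 3, -3, 1, -6, -3)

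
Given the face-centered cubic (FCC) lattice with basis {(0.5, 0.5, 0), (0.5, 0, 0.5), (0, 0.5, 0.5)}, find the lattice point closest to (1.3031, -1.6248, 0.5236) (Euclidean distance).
(1, -1.5, 0.5)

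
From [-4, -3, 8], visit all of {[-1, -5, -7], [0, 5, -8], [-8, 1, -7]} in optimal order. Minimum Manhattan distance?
45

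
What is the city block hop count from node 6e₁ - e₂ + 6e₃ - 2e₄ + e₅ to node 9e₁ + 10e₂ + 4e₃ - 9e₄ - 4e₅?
28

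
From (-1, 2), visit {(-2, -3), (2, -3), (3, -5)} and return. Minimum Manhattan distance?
24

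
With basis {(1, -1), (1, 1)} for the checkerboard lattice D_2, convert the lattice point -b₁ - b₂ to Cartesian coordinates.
(-2, 0)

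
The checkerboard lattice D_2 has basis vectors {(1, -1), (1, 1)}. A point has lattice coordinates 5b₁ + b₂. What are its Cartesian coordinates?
(6, -4)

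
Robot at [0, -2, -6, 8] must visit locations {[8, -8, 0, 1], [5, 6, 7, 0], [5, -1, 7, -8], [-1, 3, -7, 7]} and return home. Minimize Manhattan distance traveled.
106
(one optimal route: (0, -2, -6, 8) → (8, -8, 0, 1) → (5, -1, 7, -8) → (5, 6, 7, 0) → (-1, 3, -7, 7) → (0, -2, -6, 8))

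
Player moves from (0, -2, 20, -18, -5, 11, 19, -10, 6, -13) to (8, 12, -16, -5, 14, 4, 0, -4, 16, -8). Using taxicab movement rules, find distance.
137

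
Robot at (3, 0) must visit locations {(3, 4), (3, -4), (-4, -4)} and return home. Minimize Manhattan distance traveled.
30
(one optimal route: (3, 0) → (3, 4) → (3, -4) → (-4, -4) → (3, 0))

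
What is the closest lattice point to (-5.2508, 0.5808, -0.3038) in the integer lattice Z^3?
(-5, 1, 0)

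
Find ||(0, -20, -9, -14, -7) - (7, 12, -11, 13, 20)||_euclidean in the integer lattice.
50.3488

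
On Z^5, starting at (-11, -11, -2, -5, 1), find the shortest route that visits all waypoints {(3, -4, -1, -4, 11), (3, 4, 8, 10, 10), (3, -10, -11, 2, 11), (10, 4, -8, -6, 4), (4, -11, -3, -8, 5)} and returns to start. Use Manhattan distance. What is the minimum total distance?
192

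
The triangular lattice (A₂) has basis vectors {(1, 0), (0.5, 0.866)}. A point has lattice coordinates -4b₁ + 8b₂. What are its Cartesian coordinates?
(0, 6.928)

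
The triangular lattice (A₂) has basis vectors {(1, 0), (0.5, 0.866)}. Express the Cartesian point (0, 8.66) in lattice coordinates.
-5b₁ + 10b₂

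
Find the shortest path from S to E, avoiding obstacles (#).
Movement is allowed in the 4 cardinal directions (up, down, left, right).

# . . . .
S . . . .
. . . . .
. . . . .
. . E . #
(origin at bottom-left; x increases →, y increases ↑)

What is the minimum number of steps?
5
(one shortest path: (0, 3) → (1, 3) → (2, 3) → (2, 2) → (2, 1) → (2, 0))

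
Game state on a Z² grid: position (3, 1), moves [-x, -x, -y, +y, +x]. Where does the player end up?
(2, 1)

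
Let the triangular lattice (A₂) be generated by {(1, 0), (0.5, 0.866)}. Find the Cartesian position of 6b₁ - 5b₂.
(3.5, -4.33)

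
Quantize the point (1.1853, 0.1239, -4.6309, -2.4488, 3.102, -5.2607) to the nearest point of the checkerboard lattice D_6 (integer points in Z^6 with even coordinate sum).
(1, 0, -5, -2, 3, -5)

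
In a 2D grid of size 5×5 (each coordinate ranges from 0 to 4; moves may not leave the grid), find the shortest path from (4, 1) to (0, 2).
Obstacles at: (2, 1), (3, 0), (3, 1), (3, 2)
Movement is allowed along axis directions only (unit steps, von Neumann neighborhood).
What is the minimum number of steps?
7
(one shortest path: (4, 1) → (4, 2) → (4, 3) → (3, 3) → (2, 3) → (1, 3) → (0, 3) → (0, 2))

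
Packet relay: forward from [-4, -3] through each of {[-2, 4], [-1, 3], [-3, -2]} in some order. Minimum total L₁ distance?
11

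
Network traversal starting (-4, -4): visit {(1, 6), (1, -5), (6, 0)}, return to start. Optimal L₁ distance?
42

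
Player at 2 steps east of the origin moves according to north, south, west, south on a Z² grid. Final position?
(1, -1)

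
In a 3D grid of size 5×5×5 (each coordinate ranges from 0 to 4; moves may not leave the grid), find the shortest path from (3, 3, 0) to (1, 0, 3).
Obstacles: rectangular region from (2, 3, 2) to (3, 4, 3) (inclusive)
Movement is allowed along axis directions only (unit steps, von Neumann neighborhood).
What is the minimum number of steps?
8
(one shortest path: (3, 3, 0) → (2, 3, 0) → (1, 3, 0) → (1, 2, 0) → (1, 1, 0) → (1, 0, 0) → (1, 0, 1) → (1, 0, 2) → (1, 0, 3))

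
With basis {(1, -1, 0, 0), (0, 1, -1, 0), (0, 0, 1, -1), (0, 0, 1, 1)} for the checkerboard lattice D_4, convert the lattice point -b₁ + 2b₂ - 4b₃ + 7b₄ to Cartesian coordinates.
(-1, 3, 1, 11)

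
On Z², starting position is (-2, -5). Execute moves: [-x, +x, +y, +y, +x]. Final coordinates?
(-1, -3)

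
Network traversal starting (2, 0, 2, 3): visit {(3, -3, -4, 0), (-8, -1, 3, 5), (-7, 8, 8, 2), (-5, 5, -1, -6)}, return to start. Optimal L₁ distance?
92
(one optimal route: (2, 0, 2, 3) → (3, -3, -4, 0) → (-5, 5, -1, -6) → (-7, 8, 8, 2) → (-8, -1, 3, 5) → (2, 0, 2, 3))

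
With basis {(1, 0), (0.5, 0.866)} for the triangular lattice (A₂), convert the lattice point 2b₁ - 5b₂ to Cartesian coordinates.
(-0.5, -4.33)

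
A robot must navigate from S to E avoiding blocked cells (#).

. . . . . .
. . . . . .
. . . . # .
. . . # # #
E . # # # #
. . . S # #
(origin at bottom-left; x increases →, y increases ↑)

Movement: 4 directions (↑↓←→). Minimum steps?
4
(one shortest path: (3, 0) → (2, 0) → (1, 0) → (0, 0) → (0, 1))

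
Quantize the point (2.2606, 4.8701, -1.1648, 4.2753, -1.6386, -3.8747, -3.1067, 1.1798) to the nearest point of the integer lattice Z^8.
(2, 5, -1, 4, -2, -4, -3, 1)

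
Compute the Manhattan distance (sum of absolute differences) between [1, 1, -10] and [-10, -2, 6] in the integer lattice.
30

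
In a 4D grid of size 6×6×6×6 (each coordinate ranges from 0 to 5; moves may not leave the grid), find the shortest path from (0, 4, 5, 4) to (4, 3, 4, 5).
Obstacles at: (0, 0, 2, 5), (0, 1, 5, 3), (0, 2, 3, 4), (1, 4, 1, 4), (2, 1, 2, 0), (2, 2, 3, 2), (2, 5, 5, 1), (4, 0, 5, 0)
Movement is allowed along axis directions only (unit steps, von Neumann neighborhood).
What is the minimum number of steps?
7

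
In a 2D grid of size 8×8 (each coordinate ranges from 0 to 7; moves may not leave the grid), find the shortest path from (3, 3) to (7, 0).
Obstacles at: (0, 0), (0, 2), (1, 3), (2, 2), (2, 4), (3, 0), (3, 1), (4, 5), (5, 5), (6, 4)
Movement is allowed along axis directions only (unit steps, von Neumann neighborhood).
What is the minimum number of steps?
7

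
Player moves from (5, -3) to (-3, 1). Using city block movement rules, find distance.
12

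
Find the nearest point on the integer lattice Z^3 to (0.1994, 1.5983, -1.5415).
(0, 2, -2)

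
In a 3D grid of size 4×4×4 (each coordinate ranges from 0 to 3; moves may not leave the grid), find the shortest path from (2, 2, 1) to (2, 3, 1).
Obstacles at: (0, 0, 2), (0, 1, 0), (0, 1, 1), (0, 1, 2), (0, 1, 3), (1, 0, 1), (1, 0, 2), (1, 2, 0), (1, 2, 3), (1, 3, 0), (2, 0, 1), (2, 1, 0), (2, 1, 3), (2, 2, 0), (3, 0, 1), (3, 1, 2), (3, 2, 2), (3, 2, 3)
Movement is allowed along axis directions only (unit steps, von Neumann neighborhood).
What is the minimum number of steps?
1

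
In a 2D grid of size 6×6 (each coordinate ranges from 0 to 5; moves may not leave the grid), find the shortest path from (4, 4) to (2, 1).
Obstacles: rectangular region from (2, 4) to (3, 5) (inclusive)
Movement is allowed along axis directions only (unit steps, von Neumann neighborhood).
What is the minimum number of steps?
5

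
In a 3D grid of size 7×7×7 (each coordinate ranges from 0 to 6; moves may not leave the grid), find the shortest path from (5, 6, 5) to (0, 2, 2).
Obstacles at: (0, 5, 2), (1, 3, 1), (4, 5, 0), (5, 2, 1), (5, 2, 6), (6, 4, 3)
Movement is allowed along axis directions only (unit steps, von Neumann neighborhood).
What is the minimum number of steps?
12
(one shortest path: (5, 6, 5) → (4, 6, 5) → (3, 6, 5) → (2, 6, 5) → (1, 6, 5) → (0, 6, 5) → (0, 5, 5) → (0, 4, 5) → (0, 3, 5) → (0, 2, 5) → (0, 2, 4) → (0, 2, 3) → (0, 2, 2))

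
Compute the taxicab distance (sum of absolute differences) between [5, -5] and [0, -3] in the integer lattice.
7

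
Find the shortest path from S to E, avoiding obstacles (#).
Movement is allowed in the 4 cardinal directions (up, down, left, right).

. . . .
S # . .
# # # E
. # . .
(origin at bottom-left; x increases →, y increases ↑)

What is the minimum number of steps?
6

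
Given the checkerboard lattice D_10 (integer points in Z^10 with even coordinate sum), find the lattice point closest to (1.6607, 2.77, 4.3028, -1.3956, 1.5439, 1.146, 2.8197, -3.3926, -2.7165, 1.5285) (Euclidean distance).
(2, 3, 4, -1, 2, 1, 3, -3, -3, 2)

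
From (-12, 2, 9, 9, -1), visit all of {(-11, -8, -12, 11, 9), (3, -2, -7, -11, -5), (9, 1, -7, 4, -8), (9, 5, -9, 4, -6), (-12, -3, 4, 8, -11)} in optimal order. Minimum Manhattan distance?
159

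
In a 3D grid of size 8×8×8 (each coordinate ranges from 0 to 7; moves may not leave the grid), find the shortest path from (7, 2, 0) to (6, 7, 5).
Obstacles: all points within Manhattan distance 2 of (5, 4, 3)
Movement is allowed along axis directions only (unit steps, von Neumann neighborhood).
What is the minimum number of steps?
11
(one shortest path: (7, 2, 0) → (6, 2, 0) → (6, 3, 0) → (6, 4, 0) → (6, 5, 0) → (6, 6, 0) → (6, 7, 0) → (6, 7, 1) → (6, 7, 2) → (6, 7, 3) → (6, 7, 4) → (6, 7, 5))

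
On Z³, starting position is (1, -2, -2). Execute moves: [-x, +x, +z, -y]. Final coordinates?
(1, -3, -1)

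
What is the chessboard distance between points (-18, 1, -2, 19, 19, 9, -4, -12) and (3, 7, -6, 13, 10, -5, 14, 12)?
24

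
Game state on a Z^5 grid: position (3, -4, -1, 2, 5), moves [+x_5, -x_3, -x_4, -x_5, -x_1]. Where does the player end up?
(2, -4, -2, 1, 5)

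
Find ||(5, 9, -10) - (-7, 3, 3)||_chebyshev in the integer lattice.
13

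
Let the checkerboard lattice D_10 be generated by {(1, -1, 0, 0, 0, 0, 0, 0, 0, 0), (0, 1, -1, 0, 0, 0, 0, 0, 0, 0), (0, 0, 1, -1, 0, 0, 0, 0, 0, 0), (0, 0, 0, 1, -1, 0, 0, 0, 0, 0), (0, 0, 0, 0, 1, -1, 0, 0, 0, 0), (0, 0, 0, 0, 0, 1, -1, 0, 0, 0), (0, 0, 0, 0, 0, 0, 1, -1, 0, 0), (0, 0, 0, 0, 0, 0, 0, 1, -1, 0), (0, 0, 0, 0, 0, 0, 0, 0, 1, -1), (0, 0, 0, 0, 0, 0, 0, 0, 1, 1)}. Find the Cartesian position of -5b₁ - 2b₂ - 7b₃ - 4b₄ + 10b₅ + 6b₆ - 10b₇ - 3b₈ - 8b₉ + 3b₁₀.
(-5, 3, -5, 3, 14, -4, -16, 7, -2, 11)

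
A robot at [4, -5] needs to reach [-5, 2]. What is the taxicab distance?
16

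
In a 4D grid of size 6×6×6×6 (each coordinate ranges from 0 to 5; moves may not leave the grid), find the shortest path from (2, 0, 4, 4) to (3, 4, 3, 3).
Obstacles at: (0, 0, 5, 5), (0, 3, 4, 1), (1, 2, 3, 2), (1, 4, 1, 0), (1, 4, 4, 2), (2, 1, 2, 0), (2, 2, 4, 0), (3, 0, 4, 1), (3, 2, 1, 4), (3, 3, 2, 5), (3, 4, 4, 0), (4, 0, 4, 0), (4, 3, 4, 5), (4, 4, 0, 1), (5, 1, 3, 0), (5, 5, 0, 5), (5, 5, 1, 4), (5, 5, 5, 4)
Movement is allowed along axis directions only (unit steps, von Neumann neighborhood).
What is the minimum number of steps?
7
(one shortest path: (2, 0, 4, 4) → (3, 0, 4, 4) → (3, 1, 4, 4) → (3, 2, 4, 4) → (3, 3, 4, 4) → (3, 4, 4, 4) → (3, 4, 3, 4) → (3, 4, 3, 3))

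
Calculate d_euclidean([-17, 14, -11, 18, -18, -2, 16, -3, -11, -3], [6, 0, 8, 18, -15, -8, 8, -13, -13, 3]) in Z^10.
36.5377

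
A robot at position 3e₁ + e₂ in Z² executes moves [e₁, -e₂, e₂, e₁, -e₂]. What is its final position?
(5, 0)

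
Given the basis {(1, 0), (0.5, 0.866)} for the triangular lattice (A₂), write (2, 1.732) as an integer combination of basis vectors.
b₁ + 2b₂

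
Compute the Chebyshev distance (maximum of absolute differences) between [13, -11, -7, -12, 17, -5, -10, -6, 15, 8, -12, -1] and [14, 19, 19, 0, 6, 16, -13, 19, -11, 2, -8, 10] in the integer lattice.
30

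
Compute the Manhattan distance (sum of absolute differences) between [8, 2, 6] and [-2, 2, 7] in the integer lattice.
11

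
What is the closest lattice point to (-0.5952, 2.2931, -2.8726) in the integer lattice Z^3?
(-1, 2, -3)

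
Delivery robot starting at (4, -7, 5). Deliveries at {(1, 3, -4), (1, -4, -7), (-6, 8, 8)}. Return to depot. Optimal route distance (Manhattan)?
80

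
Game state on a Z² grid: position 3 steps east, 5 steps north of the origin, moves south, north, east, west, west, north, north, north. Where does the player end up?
(2, 8)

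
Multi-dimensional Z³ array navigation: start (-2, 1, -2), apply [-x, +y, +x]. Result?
(-2, 2, -2)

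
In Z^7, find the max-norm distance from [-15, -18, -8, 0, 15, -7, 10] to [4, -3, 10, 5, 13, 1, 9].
19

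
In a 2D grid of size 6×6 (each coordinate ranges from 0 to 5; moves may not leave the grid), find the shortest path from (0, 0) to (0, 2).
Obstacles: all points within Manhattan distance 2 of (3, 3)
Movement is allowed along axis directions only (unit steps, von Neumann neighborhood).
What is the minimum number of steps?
2
(one shortest path: (0, 0) → (0, 1) → (0, 2))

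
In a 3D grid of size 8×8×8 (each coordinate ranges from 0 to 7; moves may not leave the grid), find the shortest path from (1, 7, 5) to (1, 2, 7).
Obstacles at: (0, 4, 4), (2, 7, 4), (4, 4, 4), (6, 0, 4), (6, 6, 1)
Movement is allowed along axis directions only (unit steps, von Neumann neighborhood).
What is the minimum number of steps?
7
(one shortest path: (1, 7, 5) → (1, 6, 5) → (1, 5, 5) → (1, 4, 5) → (1, 3, 5) → (1, 2, 5) → (1, 2, 6) → (1, 2, 7))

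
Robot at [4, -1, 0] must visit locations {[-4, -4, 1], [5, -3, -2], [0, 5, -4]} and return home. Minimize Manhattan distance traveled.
50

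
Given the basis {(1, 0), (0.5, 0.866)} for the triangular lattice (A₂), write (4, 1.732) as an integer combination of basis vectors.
3b₁ + 2b₂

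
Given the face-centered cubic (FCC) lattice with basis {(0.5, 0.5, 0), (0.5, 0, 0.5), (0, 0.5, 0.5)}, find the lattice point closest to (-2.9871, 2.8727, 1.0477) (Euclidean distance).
(-3, 3, 1)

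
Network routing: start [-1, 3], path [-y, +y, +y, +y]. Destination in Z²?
(-1, 5)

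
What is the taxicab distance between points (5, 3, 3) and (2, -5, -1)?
15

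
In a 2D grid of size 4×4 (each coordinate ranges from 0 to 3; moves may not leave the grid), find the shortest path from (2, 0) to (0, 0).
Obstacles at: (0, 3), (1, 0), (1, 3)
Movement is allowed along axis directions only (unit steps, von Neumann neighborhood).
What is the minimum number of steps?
4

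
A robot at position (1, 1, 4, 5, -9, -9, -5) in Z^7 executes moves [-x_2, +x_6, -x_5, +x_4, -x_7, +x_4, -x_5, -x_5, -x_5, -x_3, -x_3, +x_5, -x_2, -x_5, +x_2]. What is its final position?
(1, 0, 2, 7, -13, -8, -6)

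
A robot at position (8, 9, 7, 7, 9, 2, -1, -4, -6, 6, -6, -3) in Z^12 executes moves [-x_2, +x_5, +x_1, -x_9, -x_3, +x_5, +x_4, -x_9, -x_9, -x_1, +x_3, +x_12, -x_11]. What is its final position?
(8, 8, 7, 8, 11, 2, -1, -4, -9, 6, -7, -2)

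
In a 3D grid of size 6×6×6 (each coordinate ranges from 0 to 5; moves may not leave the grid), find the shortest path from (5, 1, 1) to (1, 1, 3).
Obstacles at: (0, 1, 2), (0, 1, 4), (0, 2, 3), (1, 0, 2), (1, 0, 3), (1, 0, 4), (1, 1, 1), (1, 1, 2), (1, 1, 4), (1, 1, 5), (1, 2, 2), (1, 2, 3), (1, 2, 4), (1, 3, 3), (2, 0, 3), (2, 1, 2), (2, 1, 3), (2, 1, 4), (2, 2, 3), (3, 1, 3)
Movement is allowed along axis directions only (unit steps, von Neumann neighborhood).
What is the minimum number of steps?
10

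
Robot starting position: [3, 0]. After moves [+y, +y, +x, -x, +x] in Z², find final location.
(4, 2)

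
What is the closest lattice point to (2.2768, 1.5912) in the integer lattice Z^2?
(2, 2)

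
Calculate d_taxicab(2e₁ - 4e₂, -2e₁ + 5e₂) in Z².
13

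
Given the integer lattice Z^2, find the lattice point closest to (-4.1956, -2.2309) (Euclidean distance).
(-4, -2)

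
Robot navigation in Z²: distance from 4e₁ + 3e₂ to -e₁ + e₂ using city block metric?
7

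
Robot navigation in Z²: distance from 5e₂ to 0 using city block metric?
5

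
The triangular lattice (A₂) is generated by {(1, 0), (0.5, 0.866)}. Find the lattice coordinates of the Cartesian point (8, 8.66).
3b₁ + 10b₂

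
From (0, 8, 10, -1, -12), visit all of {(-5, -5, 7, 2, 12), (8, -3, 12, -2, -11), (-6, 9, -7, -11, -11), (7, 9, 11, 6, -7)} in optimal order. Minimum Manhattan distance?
159
(one optimal route: (0, 8, 10, -1, -12) → (7, 9, 11, 6, -7) → (8, -3, 12, -2, -11) → (-5, -5, 7, 2, 12) → (-6, 9, -7, -11, -11))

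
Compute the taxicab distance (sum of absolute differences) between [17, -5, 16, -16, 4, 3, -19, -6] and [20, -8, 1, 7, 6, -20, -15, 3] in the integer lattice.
82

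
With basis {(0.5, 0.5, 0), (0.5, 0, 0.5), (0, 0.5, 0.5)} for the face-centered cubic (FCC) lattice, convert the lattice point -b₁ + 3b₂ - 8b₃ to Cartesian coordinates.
(1, -4.5, -2.5)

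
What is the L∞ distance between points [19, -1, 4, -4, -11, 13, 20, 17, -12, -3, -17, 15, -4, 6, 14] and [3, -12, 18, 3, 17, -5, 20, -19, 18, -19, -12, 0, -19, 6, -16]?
36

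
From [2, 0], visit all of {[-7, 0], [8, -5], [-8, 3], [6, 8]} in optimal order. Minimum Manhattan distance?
47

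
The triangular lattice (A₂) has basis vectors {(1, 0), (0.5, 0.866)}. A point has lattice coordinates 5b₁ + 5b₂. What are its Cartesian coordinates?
(7.5, 4.33)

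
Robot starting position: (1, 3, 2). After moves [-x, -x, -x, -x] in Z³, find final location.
(-3, 3, 2)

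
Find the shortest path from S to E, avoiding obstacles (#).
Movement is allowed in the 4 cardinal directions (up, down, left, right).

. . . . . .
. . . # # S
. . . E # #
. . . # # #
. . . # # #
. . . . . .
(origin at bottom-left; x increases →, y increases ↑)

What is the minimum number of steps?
7
(one shortest path: (5, 4) → (5, 5) → (4, 5) → (3, 5) → (2, 5) → (2, 4) → (2, 3) → (3, 3))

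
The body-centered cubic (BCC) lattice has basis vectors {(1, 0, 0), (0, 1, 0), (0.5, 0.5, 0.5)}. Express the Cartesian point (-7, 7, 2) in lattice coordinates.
-9b₁ + 5b₂ + 4b₃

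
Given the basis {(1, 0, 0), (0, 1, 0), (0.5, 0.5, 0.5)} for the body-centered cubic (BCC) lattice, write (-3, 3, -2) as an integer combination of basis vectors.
-b₁ + 5b₂ - 4b₃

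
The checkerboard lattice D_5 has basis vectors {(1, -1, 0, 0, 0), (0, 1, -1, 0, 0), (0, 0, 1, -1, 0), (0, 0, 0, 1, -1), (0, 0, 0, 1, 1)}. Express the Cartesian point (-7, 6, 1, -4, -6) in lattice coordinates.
-7b₁ - b₂ + b₄ - 5b₅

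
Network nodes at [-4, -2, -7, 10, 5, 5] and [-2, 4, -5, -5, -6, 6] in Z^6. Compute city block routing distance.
37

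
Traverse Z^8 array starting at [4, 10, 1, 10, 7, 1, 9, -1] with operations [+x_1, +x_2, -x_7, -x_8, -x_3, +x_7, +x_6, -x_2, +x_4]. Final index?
(5, 10, 0, 11, 7, 2, 9, -2)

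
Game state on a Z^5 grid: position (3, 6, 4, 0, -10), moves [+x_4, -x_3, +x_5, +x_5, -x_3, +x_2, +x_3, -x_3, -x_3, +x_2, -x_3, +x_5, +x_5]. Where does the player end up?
(3, 8, 0, 1, -6)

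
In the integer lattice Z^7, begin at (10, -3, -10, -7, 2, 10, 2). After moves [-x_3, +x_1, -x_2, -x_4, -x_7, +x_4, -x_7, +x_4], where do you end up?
(11, -4, -11, -6, 2, 10, 0)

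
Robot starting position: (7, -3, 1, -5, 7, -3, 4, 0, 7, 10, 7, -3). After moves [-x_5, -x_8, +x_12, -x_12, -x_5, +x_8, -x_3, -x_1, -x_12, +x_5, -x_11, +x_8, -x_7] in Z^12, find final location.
(6, -3, 0, -5, 6, -3, 3, 1, 7, 10, 6, -4)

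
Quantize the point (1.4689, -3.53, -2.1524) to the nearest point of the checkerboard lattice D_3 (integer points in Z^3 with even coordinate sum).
(1, -3, -2)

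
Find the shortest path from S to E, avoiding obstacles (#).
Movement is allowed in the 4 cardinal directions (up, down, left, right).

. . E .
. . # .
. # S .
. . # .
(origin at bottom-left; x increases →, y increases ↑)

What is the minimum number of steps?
4
(one shortest path: (2, 1) → (3, 1) → (3, 2) → (3, 3) → (2, 3))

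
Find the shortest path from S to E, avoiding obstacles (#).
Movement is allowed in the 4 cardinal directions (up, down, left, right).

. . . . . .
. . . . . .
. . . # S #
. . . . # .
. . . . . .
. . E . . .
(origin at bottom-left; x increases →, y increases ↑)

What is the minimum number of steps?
7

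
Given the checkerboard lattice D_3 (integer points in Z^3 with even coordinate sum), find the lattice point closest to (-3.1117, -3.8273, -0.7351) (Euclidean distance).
(-3, -4, -1)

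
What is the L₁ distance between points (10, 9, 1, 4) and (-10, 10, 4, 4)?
24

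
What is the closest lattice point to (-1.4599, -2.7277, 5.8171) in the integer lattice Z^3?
(-1, -3, 6)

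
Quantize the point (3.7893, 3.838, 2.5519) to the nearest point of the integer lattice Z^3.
(4, 4, 3)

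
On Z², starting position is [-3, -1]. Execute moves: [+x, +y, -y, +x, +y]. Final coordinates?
(-1, 0)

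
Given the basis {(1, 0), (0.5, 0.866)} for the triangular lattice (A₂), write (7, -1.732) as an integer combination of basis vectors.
8b₁ - 2b₂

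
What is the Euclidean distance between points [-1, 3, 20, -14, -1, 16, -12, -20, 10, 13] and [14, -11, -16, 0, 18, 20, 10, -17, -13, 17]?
57.6888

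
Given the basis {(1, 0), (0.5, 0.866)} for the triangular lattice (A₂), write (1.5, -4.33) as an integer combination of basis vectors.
4b₁ - 5b₂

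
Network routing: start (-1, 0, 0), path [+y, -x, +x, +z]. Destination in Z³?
(-1, 1, 1)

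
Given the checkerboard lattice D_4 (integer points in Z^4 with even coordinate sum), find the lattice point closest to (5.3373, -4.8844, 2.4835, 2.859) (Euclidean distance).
(5, -5, 3, 3)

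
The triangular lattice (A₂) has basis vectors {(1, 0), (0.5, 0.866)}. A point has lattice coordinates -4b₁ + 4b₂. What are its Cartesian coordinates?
(-2, 3.464)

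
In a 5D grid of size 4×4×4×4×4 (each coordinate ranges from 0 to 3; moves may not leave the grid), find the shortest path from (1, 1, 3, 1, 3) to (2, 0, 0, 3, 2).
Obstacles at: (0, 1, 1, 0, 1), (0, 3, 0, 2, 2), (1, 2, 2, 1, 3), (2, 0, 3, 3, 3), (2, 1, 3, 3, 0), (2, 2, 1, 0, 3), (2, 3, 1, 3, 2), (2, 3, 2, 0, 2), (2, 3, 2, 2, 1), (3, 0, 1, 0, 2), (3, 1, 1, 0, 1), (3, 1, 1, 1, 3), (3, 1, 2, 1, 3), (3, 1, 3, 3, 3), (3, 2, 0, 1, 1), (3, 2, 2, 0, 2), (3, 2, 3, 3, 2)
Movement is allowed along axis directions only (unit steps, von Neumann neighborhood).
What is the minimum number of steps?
8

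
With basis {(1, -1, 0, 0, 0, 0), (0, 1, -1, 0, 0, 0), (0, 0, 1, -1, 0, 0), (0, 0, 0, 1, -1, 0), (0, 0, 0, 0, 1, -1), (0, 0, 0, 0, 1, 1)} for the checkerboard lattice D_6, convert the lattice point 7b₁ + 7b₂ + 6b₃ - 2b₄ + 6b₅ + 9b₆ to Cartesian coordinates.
(7, 0, -1, -8, 17, 3)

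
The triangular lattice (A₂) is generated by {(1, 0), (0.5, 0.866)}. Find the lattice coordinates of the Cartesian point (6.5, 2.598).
5b₁ + 3b₂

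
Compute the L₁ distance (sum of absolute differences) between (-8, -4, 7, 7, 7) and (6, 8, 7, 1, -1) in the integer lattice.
40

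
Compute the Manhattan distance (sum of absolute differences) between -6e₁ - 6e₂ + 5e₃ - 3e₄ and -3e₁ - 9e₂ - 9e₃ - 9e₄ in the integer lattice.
26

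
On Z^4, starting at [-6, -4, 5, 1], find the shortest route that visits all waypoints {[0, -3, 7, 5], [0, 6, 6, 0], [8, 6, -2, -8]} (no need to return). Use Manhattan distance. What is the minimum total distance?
52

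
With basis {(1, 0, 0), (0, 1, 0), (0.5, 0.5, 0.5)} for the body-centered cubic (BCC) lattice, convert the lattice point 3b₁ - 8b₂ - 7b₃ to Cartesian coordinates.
(-0.5, -11.5, -3.5)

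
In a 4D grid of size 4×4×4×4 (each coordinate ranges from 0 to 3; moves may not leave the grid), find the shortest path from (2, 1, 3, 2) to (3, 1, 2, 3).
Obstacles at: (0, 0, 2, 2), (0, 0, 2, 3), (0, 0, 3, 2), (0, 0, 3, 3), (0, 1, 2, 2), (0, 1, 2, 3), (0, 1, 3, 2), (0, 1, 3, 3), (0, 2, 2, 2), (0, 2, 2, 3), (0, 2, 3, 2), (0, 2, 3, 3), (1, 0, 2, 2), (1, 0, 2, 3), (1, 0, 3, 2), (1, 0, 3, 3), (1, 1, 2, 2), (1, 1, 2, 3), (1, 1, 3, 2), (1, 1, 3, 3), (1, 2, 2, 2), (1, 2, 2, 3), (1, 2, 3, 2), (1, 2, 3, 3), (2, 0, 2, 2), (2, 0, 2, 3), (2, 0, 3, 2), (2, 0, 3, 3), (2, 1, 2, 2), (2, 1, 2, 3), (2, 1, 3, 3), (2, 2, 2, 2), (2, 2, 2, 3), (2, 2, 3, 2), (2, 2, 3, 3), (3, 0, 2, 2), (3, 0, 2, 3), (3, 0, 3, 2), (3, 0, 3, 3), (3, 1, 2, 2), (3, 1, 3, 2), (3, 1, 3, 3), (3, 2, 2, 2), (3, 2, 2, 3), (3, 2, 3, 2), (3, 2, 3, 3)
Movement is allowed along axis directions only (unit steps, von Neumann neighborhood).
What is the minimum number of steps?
7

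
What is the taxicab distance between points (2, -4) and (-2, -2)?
6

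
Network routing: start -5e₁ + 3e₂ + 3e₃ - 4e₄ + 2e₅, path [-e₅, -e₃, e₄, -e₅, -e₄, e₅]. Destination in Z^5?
(-5, 3, 2, -4, 1)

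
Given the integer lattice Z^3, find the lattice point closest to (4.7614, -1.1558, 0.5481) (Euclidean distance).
(5, -1, 1)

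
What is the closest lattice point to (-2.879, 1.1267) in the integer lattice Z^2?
(-3, 1)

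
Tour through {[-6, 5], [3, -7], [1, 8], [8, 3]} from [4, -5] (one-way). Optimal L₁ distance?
40
(one optimal route: (4, -5) → (3, -7) → (8, 3) → (1, 8) → (-6, 5))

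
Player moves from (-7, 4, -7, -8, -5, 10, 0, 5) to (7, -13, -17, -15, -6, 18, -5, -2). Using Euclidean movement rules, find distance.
27.8029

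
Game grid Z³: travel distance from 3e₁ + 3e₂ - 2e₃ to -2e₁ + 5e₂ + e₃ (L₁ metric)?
10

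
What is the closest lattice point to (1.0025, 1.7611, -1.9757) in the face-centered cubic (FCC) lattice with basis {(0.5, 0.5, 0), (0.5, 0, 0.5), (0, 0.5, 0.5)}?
(1, 2, -2)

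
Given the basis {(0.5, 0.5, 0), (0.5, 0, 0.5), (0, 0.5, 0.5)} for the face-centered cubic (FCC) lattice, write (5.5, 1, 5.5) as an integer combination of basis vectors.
b₁ + 10b₂ + b₃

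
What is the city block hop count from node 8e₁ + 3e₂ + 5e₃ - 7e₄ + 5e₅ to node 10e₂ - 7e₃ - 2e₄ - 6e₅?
43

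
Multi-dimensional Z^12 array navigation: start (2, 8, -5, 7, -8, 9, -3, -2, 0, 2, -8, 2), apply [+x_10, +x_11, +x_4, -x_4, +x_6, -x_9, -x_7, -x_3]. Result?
(2, 8, -6, 7, -8, 10, -4, -2, -1, 3, -7, 2)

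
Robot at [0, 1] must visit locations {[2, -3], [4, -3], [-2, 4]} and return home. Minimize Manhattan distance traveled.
26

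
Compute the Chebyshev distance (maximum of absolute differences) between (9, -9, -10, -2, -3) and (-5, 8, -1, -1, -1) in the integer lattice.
17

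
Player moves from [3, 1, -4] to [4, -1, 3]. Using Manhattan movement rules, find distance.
10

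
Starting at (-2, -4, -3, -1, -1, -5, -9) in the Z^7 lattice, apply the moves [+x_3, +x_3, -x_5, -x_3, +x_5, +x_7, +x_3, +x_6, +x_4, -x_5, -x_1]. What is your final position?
(-3, -4, -1, 0, -2, -4, -8)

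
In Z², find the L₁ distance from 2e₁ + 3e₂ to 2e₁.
3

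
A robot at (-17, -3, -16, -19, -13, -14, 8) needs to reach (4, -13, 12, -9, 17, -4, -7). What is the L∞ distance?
30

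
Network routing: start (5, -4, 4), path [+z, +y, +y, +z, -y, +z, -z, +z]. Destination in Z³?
(5, -3, 7)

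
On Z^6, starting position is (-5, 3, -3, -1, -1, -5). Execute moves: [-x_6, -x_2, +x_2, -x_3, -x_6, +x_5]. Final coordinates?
(-5, 3, -4, -1, 0, -7)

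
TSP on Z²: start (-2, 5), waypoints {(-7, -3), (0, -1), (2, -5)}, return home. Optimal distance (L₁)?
38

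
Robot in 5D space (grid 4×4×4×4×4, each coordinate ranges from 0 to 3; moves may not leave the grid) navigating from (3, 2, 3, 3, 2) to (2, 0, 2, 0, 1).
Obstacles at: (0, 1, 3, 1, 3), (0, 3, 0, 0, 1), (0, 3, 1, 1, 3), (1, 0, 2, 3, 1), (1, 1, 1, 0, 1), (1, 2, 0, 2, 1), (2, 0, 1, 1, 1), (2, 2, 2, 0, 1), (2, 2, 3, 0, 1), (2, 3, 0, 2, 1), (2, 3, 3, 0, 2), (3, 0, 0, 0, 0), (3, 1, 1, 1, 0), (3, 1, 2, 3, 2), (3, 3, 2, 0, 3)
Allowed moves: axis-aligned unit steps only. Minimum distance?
8
(one shortest path: (3, 2, 3, 3, 2) → (2, 2, 3, 3, 2) → (2, 1, 3, 3, 2) → (2, 0, 3, 3, 2) → (2, 0, 2, 3, 2) → (2, 0, 2, 2, 2) → (2, 0, 2, 1, 2) → (2, 0, 2, 0, 2) → (2, 0, 2, 0, 1))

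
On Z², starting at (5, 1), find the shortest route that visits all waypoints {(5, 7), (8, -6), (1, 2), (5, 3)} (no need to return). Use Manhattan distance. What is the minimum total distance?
30
(one optimal route: (5, 1) → (5, 7) → (5, 3) → (1, 2) → (8, -6))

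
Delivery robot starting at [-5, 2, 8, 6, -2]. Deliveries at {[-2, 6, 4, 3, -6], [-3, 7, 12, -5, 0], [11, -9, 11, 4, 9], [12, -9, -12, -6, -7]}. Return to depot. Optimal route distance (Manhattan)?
196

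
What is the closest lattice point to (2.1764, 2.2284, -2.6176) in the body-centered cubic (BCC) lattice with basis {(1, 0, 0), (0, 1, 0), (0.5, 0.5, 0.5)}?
(2.5, 2.5, -2.5)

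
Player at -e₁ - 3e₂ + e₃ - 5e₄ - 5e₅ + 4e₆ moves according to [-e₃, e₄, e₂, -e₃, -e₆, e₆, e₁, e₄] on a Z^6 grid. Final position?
(0, -2, -1, -3, -5, 4)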